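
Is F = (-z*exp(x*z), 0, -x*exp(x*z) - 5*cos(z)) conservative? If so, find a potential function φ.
Yes, F is conservative. φ = -exp(x*z) - 5*sin(z)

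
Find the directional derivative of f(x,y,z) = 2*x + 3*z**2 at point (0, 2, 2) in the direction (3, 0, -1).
-3*sqrt(10)/5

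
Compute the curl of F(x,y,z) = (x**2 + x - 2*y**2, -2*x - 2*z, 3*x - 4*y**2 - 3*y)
(-8*y - 1, -3, 4*y - 2)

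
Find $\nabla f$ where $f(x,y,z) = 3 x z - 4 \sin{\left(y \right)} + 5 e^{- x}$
(3*z - 5*exp(-x), -4*cos(y), 3*x)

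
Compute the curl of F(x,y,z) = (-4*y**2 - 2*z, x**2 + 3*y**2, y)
(1, -2, 2*x + 8*y)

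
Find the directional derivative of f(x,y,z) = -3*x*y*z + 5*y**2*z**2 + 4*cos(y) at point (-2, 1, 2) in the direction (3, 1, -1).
4*sqrt(11)*(2 - sin(1))/11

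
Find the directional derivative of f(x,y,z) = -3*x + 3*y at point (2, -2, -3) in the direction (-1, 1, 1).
2*sqrt(3)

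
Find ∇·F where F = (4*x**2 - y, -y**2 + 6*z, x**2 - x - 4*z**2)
8*x - 2*y - 8*z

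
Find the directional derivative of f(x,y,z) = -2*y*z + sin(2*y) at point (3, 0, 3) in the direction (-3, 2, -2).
-8*sqrt(17)/17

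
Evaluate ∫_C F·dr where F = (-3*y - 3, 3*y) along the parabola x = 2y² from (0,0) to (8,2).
-50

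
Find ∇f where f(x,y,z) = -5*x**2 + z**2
(-10*x, 0, 2*z)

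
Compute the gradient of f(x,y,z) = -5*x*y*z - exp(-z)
(-5*y*z, -5*x*z, -5*x*y + exp(-z))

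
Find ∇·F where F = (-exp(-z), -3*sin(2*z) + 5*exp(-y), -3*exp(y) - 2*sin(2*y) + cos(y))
-5*exp(-y)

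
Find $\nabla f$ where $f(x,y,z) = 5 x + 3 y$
(5, 3, 0)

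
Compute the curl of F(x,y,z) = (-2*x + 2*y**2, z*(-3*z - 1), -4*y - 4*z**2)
(6*z - 3, 0, -4*y)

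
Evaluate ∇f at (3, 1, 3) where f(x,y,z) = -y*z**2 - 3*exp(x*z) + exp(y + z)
(-9*exp(9), -9 + exp(4), -9*exp(9) - 6 + exp(4))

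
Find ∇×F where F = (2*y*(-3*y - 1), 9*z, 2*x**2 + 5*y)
(-4, -4*x, 12*y + 2)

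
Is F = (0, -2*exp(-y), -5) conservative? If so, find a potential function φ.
Yes, F is conservative. φ = -5*z + 2*exp(-y)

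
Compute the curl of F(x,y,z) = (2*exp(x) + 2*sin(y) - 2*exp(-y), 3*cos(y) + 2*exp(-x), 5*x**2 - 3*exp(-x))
(0, -10*x - 3*exp(-x), -2*cos(y) - 2*exp(-y) - 2*exp(-x))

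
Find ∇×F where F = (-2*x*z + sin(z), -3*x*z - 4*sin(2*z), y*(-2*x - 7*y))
(x - 14*y + 8*cos(2*z), -2*x + 2*y + cos(z), -3*z)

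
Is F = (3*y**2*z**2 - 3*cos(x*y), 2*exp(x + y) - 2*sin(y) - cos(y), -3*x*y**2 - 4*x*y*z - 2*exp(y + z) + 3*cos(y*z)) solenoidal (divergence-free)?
No, ∇·F = -4*x*y + 3*y*sin(x*y) - 3*y*sin(y*z) + 2*exp(x + y) - 2*exp(y + z) + sin(y) - 2*cos(y)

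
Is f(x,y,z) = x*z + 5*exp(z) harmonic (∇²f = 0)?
No, ∇²f = 5*exp(z)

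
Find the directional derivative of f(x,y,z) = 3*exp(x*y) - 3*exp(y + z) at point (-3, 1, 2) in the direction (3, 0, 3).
-3*sqrt(2)*sinh(3)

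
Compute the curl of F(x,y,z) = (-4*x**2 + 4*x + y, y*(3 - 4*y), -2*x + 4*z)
(0, 2, -1)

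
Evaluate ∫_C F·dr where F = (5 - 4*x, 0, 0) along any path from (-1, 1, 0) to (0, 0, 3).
7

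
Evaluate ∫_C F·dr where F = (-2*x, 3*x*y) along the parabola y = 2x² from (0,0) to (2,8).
748/5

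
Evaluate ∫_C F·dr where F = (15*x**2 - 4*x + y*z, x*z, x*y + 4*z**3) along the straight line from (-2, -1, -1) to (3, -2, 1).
161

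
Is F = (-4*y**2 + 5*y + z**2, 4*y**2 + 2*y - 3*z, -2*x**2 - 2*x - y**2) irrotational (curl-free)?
No, ∇×F = (3 - 2*y, 4*x + 2*z + 2, 8*y - 5)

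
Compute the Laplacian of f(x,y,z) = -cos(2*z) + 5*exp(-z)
4*cos(2*z) + 5*exp(-z)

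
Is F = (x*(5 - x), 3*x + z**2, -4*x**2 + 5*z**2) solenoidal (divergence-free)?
No, ∇·F = -2*x + 10*z + 5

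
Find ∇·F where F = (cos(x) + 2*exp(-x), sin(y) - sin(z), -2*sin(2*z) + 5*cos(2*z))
-sin(x) - 10*sin(2*z) + cos(y) - 4*cos(2*z) - 2*exp(-x)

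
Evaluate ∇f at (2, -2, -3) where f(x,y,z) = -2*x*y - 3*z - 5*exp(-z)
(4, -4, -3 + 5*exp(3))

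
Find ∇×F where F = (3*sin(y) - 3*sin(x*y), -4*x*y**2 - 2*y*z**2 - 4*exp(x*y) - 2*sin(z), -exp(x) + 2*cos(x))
(4*y*z + 2*cos(z), exp(x) + 2*sin(x), 3*x*cos(x*y) - 4*y**2 - 4*y*exp(x*y) - 3*cos(y))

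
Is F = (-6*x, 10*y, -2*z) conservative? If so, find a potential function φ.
Yes, F is conservative. φ = -3*x**2 + 5*y**2 - z**2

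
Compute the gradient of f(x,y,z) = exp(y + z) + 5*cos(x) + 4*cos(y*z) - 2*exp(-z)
(-5*sin(x), -4*z*sin(y*z) + exp(y + z), -4*y*sin(y*z) + exp(y + z) + 2*exp(-z))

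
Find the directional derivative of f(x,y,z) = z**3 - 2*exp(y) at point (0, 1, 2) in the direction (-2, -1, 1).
sqrt(6)*(E + 6)/3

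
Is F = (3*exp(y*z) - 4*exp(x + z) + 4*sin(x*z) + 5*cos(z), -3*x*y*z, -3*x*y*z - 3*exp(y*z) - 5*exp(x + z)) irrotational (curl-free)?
No, ∇×F = (3*x*y - 3*x*z - 3*z*exp(y*z), 4*x*cos(x*z) + 3*y*z + 3*y*exp(y*z) + exp(x + z) - 5*sin(z), 3*z*(-y - exp(y*z)))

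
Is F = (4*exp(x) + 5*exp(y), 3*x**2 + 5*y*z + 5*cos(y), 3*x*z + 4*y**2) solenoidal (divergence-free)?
No, ∇·F = 3*x + 5*z + 4*exp(x) - 5*sin(y)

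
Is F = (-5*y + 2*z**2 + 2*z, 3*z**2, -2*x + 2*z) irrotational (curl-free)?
No, ∇×F = (-6*z, 4*z + 4, 5)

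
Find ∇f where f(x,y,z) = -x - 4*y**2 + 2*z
(-1, -8*y, 2)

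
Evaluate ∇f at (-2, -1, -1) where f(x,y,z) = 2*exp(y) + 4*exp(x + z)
(4*exp(-3), 2*exp(-1), 4*exp(-3))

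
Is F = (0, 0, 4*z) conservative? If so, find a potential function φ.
Yes, F is conservative. φ = 2*z**2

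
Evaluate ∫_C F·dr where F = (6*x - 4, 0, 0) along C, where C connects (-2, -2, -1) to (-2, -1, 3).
0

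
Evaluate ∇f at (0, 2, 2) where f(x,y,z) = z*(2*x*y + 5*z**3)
(8, 0, 160)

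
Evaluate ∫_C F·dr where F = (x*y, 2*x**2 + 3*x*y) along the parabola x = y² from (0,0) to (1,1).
31/20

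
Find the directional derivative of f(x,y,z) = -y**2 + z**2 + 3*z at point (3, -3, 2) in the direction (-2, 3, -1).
11*sqrt(14)/14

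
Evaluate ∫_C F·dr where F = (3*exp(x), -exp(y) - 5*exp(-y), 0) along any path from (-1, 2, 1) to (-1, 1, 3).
(-exp(3) - 5 + 5*E + exp(4))*exp(-2)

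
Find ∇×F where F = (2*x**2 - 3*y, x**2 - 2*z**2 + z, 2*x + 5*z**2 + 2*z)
(4*z - 1, -2, 2*x + 3)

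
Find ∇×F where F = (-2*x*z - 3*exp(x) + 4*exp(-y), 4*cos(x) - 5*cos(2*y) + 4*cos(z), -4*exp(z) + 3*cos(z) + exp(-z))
(4*sin(z), -2*x, -4*sin(x) + 4*exp(-y))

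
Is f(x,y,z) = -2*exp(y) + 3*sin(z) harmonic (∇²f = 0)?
No, ∇²f = -2*exp(y) - 3*sin(z)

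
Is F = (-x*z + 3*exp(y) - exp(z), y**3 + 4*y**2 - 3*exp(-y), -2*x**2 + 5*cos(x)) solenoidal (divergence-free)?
No, ∇·F = 3*y**2 + 8*y - z + 3*exp(-y)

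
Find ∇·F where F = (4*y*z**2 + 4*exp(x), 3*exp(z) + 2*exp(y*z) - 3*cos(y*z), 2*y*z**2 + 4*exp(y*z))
4*y*z + 4*y*exp(y*z) + 2*z*exp(y*z) + 3*z*sin(y*z) + 4*exp(x)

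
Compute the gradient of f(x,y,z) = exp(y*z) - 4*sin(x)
(-4*cos(x), z*exp(y*z), y*exp(y*z))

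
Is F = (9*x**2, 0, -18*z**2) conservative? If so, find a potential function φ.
Yes, F is conservative. φ = 3*x**3 - 6*z**3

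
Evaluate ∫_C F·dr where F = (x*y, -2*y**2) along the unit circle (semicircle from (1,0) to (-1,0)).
0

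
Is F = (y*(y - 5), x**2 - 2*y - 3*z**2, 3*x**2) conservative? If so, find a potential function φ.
No, ∇×F = (6*z, -6*x, 2*x - 2*y + 5) ≠ 0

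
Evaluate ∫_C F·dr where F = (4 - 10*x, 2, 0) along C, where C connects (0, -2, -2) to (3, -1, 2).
-31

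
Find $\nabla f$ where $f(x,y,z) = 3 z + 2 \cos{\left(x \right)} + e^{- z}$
(-2*sin(x), 0, 3 - exp(-z))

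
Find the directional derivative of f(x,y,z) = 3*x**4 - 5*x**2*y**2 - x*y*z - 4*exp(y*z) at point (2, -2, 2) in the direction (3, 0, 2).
4*sqrt(13)*(4 + 17*exp(4))*exp(-4)/13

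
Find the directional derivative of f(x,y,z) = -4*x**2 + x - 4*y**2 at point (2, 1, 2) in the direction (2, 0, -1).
-6*sqrt(5)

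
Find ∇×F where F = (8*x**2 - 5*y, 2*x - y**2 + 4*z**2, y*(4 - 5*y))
(-10*y - 8*z + 4, 0, 7)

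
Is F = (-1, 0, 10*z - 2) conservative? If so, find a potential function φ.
Yes, F is conservative. φ = -x + 5*z**2 - 2*z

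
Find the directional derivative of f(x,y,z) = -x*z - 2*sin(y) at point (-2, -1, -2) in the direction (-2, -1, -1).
sqrt(6)*(-3 + cos(1))/3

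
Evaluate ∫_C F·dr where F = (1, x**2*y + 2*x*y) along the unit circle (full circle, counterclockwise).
0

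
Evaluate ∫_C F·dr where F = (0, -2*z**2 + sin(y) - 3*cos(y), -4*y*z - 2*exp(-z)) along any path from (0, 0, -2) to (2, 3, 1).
-2*exp(2) - 5 - 3*sin(3) + 2*exp(-1) - cos(3)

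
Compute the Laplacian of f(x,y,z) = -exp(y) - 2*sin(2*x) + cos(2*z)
-exp(y) + 8*sin(2*x) - 4*cos(2*z)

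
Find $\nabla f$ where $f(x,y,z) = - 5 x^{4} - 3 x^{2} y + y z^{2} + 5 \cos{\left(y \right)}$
(-20*x**3 - 6*x*y, -3*x**2 + z**2 - 5*sin(y), 2*y*z)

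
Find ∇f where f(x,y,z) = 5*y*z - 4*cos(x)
(4*sin(x), 5*z, 5*y)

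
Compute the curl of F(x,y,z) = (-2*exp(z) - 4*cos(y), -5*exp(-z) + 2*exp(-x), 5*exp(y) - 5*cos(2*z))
(5*exp(y) - 5*exp(-z), -2*exp(z), -4*sin(y) - 2*exp(-x))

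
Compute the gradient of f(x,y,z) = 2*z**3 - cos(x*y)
(y*sin(x*y), x*sin(x*y), 6*z**2)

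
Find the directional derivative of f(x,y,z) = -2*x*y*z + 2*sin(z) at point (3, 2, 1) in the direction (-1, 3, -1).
-2*sqrt(11)*(cos(1) + 1)/11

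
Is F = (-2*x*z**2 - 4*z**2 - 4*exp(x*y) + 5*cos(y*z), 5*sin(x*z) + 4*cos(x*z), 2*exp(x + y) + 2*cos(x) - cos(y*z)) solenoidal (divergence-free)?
No, ∇·F = -4*y*exp(x*y) + y*sin(y*z) - 2*z**2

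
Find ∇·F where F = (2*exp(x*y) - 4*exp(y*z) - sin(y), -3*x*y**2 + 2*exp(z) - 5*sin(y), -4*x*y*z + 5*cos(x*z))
-10*x*y - 5*x*sin(x*z) + 2*y*exp(x*y) - 5*cos(y)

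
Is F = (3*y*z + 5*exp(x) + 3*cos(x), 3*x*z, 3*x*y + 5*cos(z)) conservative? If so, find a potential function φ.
Yes, F is conservative. φ = 3*x*y*z + 5*exp(x) + 3*sin(x) + 5*sin(z)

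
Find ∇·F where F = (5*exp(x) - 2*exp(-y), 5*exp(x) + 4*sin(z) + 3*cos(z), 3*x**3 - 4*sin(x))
5*exp(x)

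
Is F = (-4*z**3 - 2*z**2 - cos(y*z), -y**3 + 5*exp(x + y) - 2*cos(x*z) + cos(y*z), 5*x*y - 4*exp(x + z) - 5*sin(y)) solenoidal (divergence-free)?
No, ∇·F = -3*y**2 - z*sin(y*z) + 5*exp(x + y) - 4*exp(x + z)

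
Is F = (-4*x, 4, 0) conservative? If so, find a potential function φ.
Yes, F is conservative. φ = -2*x**2 + 4*y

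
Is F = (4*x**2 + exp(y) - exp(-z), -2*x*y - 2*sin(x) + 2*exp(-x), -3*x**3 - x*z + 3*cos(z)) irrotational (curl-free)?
No, ∇×F = (0, 9*x**2 + z + exp(-z), -2*y - exp(y) - 2*cos(x) - 2*exp(-x))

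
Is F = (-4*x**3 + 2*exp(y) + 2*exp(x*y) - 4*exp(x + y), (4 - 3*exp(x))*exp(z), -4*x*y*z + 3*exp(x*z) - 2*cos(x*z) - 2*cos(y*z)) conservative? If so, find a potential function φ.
No, ∇×F = (-4*x*z + 2*z*sin(y*z) + (3*exp(x) - 4)*exp(z), z*(4*y - 3*exp(x*z) - 2*sin(x*z)), -2*x*exp(x*y) - 2*exp(y) + 4*exp(x + y) - 3*exp(x + z)) ≠ 0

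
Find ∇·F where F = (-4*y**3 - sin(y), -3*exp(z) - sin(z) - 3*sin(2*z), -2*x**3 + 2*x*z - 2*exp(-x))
2*x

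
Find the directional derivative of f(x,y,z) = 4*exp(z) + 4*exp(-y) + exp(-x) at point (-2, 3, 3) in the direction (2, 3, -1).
sqrt(14)*(-2*exp(6) - exp(5) - 6)*exp(-3)/7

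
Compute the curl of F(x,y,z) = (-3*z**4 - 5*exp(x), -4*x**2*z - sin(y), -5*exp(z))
(4*x**2, -12*z**3, -8*x*z)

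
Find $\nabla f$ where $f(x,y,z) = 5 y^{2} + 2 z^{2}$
(0, 10*y, 4*z)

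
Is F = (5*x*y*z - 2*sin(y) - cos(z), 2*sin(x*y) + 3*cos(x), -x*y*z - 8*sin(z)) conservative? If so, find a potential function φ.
No, ∇×F = (-x*z, 5*x*y + y*z + sin(z), -5*x*z + 2*y*cos(x*y) - 3*sin(x) + 2*cos(y)) ≠ 0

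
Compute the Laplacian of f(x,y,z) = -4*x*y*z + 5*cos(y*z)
-5*(y**2 + z**2)*cos(y*z)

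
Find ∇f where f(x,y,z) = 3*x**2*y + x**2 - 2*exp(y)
(2*x*(3*y + 1), 3*x**2 - 2*exp(y), 0)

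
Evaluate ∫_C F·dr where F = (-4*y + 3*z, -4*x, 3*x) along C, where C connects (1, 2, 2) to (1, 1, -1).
-5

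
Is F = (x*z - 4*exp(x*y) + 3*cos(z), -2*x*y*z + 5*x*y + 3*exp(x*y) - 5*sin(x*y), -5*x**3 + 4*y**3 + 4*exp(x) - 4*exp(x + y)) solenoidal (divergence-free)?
No, ∇·F = -2*x*z + 3*x*exp(x*y) - 5*x*cos(x*y) + 5*x - 4*y*exp(x*y) + z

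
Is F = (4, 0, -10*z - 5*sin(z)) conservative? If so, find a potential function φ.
Yes, F is conservative. φ = 4*x - 5*z**2 + 5*cos(z)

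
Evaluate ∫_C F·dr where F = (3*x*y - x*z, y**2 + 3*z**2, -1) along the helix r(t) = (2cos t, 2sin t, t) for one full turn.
20*pi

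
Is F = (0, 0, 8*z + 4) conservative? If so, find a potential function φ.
Yes, F is conservative. φ = 4*z*(z + 1)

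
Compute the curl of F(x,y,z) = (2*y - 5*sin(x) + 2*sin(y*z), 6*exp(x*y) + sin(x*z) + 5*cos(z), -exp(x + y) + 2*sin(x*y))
(2*x*cos(x*y) - x*cos(x*z) - exp(x + y) + 5*sin(z), -2*y*cos(x*y) + 2*y*cos(y*z) + exp(x + y), 6*y*exp(x*y) + z*cos(x*z) - 2*z*cos(y*z) - 2)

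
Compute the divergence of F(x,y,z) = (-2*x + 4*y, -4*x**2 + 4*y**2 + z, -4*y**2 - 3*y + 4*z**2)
8*y + 8*z - 2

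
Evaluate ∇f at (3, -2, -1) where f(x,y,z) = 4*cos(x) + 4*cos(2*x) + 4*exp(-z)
(-4*sin(3) - 8*sin(6), 0, -4*E)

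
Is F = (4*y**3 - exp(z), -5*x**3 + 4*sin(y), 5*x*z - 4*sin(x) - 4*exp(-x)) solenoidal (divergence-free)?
No, ∇·F = 5*x + 4*cos(y)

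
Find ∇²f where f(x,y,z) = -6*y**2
-12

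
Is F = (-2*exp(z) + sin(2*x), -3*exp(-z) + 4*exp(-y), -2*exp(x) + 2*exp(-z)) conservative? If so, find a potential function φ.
No, ∇×F = (-3*exp(-z), 2*exp(x) - 2*exp(z), 0) ≠ 0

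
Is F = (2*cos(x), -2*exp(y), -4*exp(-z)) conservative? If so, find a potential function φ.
Yes, F is conservative. φ = -2*exp(y) + 2*sin(x) + 4*exp(-z)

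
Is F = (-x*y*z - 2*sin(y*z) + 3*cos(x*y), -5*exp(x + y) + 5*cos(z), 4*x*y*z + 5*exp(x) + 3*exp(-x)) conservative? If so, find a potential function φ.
No, ∇×F = (4*x*z + 5*sin(z), -x*y - 4*y*z - 2*y*cos(y*z) - 5*exp(x) + 3*exp(-x), x*z + 3*x*sin(x*y) + 2*z*cos(y*z) - 5*exp(x + y)) ≠ 0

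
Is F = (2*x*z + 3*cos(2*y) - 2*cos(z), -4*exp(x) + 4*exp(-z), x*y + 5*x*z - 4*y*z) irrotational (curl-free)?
No, ∇×F = (x - 4*z + 4*exp(-z), 2*x - y - 5*z + 2*sin(z), -4*exp(x) + 6*sin(2*y))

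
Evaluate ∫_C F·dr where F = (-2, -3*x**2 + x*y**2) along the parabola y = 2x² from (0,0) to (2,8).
1684/7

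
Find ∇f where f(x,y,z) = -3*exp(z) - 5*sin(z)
(0, 0, -3*exp(z) - 5*cos(z))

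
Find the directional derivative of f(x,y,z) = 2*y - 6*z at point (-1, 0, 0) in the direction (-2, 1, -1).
4*sqrt(6)/3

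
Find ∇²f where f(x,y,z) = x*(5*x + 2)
10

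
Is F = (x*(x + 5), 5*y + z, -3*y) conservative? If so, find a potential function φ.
No, ∇×F = (-4, 0, 0) ≠ 0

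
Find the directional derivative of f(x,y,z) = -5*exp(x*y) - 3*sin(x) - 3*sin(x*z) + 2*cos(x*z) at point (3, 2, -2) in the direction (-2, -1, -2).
2*cos(3) - 4*sin(6)/3 + 2*cos(6) + 35*exp(6)/3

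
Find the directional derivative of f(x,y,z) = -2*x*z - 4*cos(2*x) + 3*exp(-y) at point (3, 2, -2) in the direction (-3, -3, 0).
sqrt(2)*(-4*(2*sin(6) + 1)*exp(2) + 3)*exp(-2)/2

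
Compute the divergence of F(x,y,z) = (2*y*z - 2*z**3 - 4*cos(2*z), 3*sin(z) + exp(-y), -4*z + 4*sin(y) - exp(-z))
-4 + exp(-z) - exp(-y)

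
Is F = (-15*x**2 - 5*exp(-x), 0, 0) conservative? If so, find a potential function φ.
Yes, F is conservative. φ = -5*x**3 + 5*exp(-x)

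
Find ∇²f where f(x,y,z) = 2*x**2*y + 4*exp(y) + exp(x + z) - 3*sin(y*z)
3*y**2*sin(y*z) + 4*y + 3*z**2*sin(y*z) + 4*exp(y) + 2*exp(x + z)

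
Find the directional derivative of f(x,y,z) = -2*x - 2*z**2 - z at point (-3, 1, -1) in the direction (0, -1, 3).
9*sqrt(10)/10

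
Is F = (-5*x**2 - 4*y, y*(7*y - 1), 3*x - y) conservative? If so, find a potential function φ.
No, ∇×F = (-1, -3, 4) ≠ 0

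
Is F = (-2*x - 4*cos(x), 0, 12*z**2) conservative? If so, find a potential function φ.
Yes, F is conservative. φ = -x**2 + 4*z**3 - 4*sin(x)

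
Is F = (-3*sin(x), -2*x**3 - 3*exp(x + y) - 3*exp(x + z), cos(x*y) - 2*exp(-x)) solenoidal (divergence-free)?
No, ∇·F = -3*exp(x + y) - 3*cos(x)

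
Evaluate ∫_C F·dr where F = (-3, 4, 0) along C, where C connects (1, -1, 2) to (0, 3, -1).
19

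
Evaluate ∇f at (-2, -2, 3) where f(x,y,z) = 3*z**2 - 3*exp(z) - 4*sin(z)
(0, 0, -3*exp(3) - 4*cos(3) + 18)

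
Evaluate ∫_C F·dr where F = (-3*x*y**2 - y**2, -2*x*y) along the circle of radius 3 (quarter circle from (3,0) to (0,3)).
243/4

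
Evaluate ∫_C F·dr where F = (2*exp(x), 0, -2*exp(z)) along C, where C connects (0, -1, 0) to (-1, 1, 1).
-4*sinh(1)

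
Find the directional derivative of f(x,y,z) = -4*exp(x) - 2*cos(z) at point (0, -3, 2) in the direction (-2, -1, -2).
8/3 - 4*sin(2)/3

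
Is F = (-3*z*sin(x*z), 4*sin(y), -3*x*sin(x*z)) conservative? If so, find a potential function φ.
Yes, F is conservative. φ = -4*cos(y) + 3*cos(x*z)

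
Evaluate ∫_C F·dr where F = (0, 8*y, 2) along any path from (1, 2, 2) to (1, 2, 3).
2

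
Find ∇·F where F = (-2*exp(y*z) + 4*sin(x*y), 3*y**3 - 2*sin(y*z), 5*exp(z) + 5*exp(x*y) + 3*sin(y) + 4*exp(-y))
9*y**2 + 4*y*cos(x*y) - 2*z*cos(y*z) + 5*exp(z)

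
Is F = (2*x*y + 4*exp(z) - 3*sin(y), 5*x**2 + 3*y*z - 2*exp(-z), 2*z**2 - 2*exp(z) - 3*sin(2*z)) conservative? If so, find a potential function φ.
No, ∇×F = (-3*y - 2*exp(-z), 4*exp(z), 8*x + 3*cos(y)) ≠ 0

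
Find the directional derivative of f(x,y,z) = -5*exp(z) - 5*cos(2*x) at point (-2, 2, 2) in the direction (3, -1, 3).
-15*sqrt(19)*(2*sin(4) + exp(2))/19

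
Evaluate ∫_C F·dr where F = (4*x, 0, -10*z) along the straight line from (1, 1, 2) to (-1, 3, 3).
-25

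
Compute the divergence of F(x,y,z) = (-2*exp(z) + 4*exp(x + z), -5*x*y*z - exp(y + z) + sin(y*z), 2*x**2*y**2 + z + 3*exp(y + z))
-5*x*z + z*cos(y*z) + 4*exp(x + z) + 2*exp(y + z) + 1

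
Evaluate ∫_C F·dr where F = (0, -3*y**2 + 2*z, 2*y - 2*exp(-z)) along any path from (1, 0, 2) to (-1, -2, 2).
0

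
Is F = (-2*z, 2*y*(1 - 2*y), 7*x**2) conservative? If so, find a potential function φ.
No, ∇×F = (0, -14*x - 2, 0) ≠ 0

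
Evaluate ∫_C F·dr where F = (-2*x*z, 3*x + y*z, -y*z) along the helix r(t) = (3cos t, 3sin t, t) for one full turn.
39*pi/2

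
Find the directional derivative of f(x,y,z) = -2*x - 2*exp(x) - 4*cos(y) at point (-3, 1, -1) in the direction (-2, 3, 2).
4*sqrt(17)*(1 + exp(3) + 3*exp(3)*sin(1))*exp(-3)/17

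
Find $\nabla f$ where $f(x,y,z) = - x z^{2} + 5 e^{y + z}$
(-z**2, 5*exp(y + z), -2*x*z + 5*exp(y + z))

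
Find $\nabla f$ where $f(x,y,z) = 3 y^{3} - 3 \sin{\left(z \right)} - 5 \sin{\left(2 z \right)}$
(0, 9*y**2, -3*cos(z) - 10*cos(2*z))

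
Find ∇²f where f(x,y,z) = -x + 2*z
0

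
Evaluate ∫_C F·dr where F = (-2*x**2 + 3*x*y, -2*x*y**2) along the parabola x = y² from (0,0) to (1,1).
2/15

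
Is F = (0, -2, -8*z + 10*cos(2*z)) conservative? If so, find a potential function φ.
Yes, F is conservative. φ = -2*y - 4*z**2 + 5*sin(2*z)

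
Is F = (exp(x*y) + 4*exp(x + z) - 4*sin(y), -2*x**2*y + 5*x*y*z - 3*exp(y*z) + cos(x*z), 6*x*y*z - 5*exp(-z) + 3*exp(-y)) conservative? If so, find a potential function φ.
No, ∇×F = (-5*x*y + 6*x*z + x*sin(x*z) + 3*y*exp(y*z) - 3*exp(-y), -6*y*z + 4*exp(x + z), -4*x*y - x*exp(x*y) + 5*y*z - z*sin(x*z) + 4*cos(y)) ≠ 0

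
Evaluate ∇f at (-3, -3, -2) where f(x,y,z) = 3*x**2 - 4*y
(-18, -4, 0)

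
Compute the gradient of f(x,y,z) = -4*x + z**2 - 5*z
(-4, 0, 2*z - 5)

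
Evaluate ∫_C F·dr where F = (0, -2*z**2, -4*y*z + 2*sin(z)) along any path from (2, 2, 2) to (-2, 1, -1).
-2*cos(1) + 2*cos(2) + 14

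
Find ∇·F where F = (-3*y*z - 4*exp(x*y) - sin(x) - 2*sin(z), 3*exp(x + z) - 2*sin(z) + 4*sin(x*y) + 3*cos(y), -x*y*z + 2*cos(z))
-x*y + 4*x*cos(x*y) - 4*y*exp(x*y) - 3*sin(y) - 2*sin(z) - cos(x)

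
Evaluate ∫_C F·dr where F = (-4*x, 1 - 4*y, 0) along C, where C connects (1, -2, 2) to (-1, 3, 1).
-5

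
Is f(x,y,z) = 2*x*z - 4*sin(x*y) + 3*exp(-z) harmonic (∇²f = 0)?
No, ∇²f = (4*(x**2 + y**2)*exp(z)*sin(x*y) + 3)*exp(-z)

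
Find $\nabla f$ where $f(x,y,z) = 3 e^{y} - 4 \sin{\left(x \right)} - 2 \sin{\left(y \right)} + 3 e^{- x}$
(-4*cos(x) - 3*exp(-x), 3*exp(y) - 2*cos(y), 0)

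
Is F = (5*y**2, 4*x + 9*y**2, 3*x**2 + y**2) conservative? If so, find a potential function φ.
No, ∇×F = (2*y, -6*x, 4 - 10*y) ≠ 0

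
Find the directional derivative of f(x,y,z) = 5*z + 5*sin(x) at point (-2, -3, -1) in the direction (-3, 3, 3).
5*sqrt(3)*(1 - cos(2))/3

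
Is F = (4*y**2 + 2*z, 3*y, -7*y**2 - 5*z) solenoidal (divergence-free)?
No, ∇·F = -2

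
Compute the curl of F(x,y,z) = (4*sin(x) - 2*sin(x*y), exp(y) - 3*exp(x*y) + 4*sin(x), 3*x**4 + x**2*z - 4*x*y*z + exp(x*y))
(x*(-4*z + exp(x*y)), -12*x**3 - 2*x*z + 4*y*z - y*exp(x*y), 2*x*cos(x*y) - 3*y*exp(x*y) + 4*cos(x))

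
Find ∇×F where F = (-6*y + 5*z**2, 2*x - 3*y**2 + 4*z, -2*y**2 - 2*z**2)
(-4*y - 4, 10*z, 8)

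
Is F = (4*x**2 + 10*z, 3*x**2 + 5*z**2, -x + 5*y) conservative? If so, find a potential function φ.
No, ∇×F = (5 - 10*z, 11, 6*x) ≠ 0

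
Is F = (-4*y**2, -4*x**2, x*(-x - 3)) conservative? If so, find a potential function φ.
No, ∇×F = (0, 2*x + 3, -8*x + 8*y) ≠ 0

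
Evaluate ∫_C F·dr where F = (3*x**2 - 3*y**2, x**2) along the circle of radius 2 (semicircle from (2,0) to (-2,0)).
16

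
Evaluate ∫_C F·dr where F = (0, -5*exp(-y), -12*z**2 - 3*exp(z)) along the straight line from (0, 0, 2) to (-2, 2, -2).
sinh(2) + 5*cosh(2) + 59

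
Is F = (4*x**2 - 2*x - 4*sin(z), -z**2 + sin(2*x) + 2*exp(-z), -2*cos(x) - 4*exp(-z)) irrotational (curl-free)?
No, ∇×F = (2*z + 2*exp(-z), -2*sin(x) - 4*cos(z), 2*cos(2*x))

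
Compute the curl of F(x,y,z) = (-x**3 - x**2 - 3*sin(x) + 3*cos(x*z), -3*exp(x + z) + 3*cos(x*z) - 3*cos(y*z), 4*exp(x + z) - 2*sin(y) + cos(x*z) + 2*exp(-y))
(3*x*sin(x*z) - 3*y*sin(y*z) + 3*exp(x + z) - 2*cos(y) - 2*exp(-y), -3*x*sin(x*z) + z*sin(x*z) - 4*exp(x + z), -3*z*sin(x*z) - 3*exp(x + z))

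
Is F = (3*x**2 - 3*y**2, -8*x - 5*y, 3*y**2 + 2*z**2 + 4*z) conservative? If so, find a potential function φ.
No, ∇×F = (6*y, 0, 6*y - 8) ≠ 0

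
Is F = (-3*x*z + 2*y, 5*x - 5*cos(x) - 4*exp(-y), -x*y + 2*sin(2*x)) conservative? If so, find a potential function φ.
No, ∇×F = (-x, -3*x + y - 4*cos(2*x), 5*sin(x) + 3) ≠ 0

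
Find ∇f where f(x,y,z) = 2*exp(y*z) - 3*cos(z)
(0, 2*z*exp(y*z), 2*y*exp(y*z) + 3*sin(z))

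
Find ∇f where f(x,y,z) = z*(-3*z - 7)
(0, 0, -6*z - 7)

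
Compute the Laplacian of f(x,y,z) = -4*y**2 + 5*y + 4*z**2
0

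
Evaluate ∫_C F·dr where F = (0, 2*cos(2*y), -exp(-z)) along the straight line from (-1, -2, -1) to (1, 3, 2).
-E + sin(4) + sin(6) + exp(-2)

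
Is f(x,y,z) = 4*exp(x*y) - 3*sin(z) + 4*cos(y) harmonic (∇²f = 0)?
No, ∇²f = 4*x**2*exp(x*y) + 4*y**2*exp(x*y) + 3*sin(z) - 4*cos(y)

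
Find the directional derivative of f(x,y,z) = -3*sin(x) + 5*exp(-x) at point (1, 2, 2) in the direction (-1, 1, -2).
sqrt(6)*(3*E*cos(1) + 5)*exp(-1)/6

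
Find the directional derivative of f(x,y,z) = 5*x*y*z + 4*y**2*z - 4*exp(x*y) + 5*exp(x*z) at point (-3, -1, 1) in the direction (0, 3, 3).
sqrt(2)*(-4*exp(3) - 15 + 12*exp(6))*exp(-3)/2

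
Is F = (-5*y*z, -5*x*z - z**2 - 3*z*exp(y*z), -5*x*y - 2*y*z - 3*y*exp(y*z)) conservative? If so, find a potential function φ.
Yes, F is conservative. φ = -5*x*y*z - y*z**2 - 3*exp(y*z)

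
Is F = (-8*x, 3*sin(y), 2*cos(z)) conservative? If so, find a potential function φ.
Yes, F is conservative. φ = -4*x**2 + 2*sin(z) - 3*cos(y)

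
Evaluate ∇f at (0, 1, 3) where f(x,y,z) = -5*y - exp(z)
(0, -5, -exp(3))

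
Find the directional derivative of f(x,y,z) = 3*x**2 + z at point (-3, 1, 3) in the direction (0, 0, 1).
1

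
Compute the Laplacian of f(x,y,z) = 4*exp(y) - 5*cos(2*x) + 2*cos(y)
4*exp(y) + 20*cos(2*x) - 2*cos(y)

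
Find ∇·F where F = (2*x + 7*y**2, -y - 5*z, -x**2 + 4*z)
5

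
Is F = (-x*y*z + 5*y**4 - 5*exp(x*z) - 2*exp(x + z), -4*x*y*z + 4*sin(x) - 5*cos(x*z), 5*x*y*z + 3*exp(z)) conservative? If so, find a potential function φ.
No, ∇×F = (x*(4*y + 5*z - 5*sin(x*z)), -x*y - 5*x*exp(x*z) - 5*y*z - 2*exp(x + z), x*z - 20*y**3 - 4*y*z + 5*z*sin(x*z) + 4*cos(x)) ≠ 0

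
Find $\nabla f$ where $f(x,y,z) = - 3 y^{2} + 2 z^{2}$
(0, -6*y, 4*z)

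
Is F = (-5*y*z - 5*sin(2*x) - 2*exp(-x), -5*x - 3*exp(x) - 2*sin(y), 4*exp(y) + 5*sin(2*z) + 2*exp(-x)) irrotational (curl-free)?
No, ∇×F = (4*exp(y), -5*y + 2*exp(-x), 5*z - 3*exp(x) - 5)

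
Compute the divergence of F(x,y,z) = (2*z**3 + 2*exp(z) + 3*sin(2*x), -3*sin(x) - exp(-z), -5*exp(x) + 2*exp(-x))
6*cos(2*x)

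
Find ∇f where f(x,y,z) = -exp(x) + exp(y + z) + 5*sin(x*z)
(5*z*cos(x*z) - exp(x), exp(y + z), 5*x*cos(x*z) + exp(y + z))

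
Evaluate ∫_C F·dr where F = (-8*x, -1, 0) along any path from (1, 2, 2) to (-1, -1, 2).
3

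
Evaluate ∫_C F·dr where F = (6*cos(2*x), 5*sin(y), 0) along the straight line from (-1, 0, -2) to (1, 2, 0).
-5*cos(2) + 5 + 6*sin(2)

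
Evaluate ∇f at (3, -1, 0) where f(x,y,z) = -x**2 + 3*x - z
(-3, 0, -1)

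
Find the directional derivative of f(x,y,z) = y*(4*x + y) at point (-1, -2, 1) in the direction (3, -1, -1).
-16*sqrt(11)/11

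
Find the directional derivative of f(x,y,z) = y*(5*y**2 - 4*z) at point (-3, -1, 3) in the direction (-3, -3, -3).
-7*sqrt(3)/3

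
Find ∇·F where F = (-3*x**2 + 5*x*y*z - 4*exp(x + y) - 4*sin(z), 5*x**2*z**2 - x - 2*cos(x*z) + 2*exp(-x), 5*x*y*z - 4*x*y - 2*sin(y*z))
5*x*y - 6*x + 5*y*z - 2*y*cos(y*z) - 4*exp(x + y)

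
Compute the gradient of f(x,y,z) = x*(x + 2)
(2*x + 2, 0, 0)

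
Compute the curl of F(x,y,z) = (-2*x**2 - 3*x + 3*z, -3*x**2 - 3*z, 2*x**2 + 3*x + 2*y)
(5, -4*x, -6*x)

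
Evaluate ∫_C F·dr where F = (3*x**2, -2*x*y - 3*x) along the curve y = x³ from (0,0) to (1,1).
-59/28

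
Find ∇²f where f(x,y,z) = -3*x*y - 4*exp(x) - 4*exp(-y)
-4*exp(x) - 4*exp(-y)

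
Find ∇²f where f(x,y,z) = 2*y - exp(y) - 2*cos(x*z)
2*x**2*cos(x*z) + 2*z**2*cos(x*z) - exp(y)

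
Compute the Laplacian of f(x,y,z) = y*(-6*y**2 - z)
-36*y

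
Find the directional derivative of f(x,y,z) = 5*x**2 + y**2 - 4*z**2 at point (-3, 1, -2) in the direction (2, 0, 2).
-7*sqrt(2)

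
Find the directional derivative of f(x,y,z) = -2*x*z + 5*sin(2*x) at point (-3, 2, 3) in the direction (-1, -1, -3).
-2*sqrt(11)*(5*cos(6) + 6)/11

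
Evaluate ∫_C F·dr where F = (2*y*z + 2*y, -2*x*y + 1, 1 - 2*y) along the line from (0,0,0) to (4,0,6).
6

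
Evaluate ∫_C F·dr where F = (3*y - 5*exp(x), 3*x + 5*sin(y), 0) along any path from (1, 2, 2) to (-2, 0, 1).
-11 + 5*cos(2) - 5*exp(-2) + 5*E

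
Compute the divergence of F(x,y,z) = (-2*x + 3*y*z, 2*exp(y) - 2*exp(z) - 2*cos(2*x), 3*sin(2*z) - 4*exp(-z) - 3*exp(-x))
2*exp(y) + 6*cos(2*z) - 2 + 4*exp(-z)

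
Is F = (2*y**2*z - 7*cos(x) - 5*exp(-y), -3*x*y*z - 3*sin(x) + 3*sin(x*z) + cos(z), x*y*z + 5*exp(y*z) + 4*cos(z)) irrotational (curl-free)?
No, ∇×F = (3*x*y + x*z - 3*x*cos(x*z) + 5*z*exp(y*z) + sin(z), y*(2*y - z), -7*y*z + 3*z*cos(x*z) - 3*cos(x) - 5*exp(-y))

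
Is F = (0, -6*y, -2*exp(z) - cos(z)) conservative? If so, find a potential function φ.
Yes, F is conservative. φ = -3*y**2 - 2*exp(z) - sin(z)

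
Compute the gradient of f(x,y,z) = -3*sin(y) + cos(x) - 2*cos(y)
(-sin(x), 2*sin(y) - 3*cos(y), 0)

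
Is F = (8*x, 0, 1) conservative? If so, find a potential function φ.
Yes, F is conservative. φ = 4*x**2 + z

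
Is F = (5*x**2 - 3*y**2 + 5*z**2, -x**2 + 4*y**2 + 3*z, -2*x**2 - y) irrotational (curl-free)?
No, ∇×F = (-4, 4*x + 10*z, -2*x + 6*y)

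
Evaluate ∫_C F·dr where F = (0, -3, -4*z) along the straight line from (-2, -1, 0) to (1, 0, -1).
-5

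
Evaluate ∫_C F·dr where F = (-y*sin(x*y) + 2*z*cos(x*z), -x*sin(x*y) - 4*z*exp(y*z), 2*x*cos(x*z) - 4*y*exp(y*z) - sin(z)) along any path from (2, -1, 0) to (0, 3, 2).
4 - 4*exp(6)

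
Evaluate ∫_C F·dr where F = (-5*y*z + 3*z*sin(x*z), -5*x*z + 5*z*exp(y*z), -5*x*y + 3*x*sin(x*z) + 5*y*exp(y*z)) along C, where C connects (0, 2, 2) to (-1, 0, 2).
-5*exp(4) - 3*cos(2) + 8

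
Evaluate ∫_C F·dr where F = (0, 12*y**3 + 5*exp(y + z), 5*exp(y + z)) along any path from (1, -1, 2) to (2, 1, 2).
-5*E*(1 - exp(2))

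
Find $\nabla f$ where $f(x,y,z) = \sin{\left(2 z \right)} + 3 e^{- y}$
(0, -3*exp(-y), 2*cos(2*z))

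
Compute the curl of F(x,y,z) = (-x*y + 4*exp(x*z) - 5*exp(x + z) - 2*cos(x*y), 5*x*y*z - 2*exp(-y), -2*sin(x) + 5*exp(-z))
(-5*x*y, 4*x*exp(x*z) - 5*exp(x + z) + 2*cos(x), -2*x*sin(x*y) + x + 5*y*z)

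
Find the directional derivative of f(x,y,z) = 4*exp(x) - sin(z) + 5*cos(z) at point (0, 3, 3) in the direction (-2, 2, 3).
-sqrt(17)*(3*cos(3) + 15*sin(3) + 8)/17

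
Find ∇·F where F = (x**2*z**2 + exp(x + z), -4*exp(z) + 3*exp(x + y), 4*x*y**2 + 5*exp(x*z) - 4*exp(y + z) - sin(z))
2*x*z**2 + 5*x*exp(x*z) + 3*exp(x + y) + exp(x + z) - 4*exp(y + z) - cos(z)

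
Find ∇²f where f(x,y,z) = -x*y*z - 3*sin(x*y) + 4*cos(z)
3*x**2*sin(x*y) + 3*y**2*sin(x*y) - 4*cos(z)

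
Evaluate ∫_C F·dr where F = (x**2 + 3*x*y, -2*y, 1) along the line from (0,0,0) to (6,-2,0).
-4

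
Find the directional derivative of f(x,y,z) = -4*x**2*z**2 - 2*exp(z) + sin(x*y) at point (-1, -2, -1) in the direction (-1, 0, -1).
sqrt(2)*(-8*E + E*cos(2) + 1)*exp(-1)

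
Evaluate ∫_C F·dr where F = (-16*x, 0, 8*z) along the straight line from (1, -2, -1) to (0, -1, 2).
20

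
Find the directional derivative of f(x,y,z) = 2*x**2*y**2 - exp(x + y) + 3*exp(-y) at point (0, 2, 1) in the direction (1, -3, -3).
sqrt(19)*(9 + 2*exp(4))*exp(-2)/19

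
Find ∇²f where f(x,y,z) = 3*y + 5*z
0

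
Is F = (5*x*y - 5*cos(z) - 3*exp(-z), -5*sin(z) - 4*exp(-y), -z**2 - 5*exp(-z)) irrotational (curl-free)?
No, ∇×F = (5*cos(z), 5*sin(z) + 3*exp(-z), -5*x)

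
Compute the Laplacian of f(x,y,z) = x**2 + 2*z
2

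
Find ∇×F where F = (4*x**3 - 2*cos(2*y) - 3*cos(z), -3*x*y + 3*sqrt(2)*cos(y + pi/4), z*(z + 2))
(0, 3*sin(z), -3*y - 4*sin(2*y))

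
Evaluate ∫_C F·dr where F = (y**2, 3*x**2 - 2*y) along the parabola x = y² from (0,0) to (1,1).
1/10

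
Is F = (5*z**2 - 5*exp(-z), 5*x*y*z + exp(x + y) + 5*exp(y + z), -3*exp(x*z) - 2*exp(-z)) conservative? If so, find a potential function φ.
No, ∇×F = (-5*x*y - 5*exp(y + z), 3*z*exp(x*z) + 10*z + 5*exp(-z), 5*y*z + exp(x + y)) ≠ 0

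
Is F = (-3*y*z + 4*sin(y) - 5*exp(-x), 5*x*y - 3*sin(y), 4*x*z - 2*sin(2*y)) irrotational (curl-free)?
No, ∇×F = (-4*cos(2*y), -3*y - 4*z, 5*y + 3*z - 4*cos(y))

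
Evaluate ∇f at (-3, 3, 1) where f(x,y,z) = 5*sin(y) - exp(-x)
(exp(3), 5*cos(3), 0)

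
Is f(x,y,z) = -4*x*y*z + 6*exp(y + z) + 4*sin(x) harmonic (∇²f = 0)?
No, ∇²f = 12*exp(y + z) - 4*sin(x)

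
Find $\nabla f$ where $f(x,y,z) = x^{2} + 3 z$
(2*x, 0, 3)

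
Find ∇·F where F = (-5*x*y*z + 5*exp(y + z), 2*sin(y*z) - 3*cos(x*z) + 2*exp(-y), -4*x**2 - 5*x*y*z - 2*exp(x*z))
-5*x*y - 2*x*exp(x*z) - 5*y*z + 2*z*cos(y*z) - 2*exp(-y)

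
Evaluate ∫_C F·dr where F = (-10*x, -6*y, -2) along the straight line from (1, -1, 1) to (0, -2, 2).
-6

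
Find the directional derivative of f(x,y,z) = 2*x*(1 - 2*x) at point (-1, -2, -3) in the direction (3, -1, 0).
3*sqrt(10)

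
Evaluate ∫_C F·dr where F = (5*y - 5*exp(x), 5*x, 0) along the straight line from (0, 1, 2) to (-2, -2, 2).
25 - 5*exp(-2)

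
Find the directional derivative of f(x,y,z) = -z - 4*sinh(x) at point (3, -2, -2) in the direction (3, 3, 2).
-sqrt(22)*(1 + 6*cosh(3))/11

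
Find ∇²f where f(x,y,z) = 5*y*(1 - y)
-10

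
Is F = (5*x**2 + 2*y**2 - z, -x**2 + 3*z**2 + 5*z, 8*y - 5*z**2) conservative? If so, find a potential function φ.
No, ∇×F = (3 - 6*z, -1, -2*x - 4*y) ≠ 0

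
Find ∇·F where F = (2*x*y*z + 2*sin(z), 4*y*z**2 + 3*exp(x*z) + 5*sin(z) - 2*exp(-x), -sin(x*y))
2*z*(y + 2*z)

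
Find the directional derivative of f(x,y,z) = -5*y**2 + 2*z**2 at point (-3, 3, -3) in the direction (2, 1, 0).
-6*sqrt(5)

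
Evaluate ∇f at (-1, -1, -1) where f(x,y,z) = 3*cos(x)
(3*sin(1), 0, 0)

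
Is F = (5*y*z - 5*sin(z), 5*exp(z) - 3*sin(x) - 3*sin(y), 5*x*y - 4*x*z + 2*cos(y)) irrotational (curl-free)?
No, ∇×F = (5*x - 5*exp(z) - 2*sin(y), 4*z - 5*cos(z), -5*z - 3*cos(x))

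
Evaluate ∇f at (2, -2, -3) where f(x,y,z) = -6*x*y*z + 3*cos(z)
(-36, 36, 3*sin(3) + 24)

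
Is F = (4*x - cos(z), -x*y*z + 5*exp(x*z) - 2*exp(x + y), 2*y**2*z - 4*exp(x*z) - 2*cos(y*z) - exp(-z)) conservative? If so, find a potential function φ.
No, ∇×F = (x*y - 5*x*exp(x*z) + 4*y*z + 2*z*sin(y*z), 4*z*exp(x*z) + sin(z), -y*z + 5*z*exp(x*z) - 2*exp(x + y)) ≠ 0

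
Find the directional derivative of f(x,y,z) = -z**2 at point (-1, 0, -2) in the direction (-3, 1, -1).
-4*sqrt(11)/11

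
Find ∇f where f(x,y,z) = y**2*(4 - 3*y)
(0, y*(8 - 9*y), 0)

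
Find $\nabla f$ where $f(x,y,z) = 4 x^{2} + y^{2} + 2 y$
(8*x, 2*y + 2, 0)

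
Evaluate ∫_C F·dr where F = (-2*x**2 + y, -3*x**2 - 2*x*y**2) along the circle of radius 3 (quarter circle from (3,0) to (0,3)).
-99*pi/8 - 36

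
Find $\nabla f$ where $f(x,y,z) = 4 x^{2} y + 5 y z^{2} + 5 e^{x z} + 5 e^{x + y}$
(8*x*y + 5*z*exp(x*z) + 5*exp(x + y), 4*x**2 + 5*z**2 + 5*exp(x + y), 5*x*exp(x*z) + 10*y*z)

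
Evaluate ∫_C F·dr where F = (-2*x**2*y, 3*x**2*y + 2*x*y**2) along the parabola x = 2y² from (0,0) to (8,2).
-15104/35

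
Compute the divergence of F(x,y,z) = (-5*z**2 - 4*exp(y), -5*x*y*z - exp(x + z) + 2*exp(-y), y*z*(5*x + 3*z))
5*x*y - 5*x*z + 6*y*z - 2*exp(-y)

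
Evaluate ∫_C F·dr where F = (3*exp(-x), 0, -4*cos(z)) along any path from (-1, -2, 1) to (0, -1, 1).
-3 + 3*E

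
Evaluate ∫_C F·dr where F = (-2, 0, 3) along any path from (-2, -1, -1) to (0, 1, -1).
-4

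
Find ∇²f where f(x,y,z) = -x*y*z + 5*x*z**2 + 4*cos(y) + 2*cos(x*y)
-2*x**2*cos(x*y) + 10*x - 2*y**2*cos(x*y) - 4*cos(y)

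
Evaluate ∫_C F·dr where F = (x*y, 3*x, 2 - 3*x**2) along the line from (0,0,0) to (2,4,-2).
64/3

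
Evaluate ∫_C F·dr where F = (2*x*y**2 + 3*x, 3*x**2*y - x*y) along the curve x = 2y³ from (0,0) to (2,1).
101/10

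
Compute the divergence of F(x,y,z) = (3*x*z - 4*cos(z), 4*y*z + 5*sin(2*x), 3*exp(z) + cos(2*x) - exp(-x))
7*z + 3*exp(z)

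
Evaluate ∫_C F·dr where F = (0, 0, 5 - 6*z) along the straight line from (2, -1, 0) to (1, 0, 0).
0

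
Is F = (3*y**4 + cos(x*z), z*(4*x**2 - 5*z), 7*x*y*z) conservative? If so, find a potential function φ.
No, ∇×F = (-4*x**2 + 7*x*z + 10*z, -x*sin(x*z) - 7*y*z, 8*x*z - 12*y**3) ≠ 0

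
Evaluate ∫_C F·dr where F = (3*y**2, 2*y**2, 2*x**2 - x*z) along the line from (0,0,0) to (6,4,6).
632/3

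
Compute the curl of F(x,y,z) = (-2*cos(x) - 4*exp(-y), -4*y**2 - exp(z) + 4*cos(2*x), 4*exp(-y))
(exp(z) - 4*exp(-y), 0, -8*sin(2*x) - 4*exp(-y))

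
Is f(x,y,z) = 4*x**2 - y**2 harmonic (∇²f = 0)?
No, ∇²f = 6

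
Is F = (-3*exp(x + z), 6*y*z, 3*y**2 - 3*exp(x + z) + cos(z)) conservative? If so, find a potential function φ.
Yes, F is conservative. φ = 3*y**2*z - 3*exp(x + z) + sin(z)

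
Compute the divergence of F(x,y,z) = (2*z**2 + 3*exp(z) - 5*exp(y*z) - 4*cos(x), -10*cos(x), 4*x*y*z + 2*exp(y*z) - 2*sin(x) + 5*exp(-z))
4*x*y + 2*y*exp(y*z) + 4*sin(x) - 5*exp(-z)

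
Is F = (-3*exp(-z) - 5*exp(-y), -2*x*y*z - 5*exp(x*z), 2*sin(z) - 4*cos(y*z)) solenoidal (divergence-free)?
No, ∇·F = -2*x*z + 4*y*sin(y*z) + 2*cos(z)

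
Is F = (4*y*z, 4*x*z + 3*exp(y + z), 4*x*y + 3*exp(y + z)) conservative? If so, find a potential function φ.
Yes, F is conservative. φ = 4*x*y*z + 3*exp(y + z)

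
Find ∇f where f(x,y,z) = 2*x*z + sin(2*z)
(2*z, 0, 2*x + 2*cos(2*z))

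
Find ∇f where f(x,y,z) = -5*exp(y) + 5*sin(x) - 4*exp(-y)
(5*cos(x), -5*exp(y) + 4*exp(-y), 0)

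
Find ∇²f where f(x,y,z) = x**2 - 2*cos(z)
2*cos(z) + 2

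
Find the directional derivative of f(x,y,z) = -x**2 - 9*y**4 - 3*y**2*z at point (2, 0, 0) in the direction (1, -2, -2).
-4/3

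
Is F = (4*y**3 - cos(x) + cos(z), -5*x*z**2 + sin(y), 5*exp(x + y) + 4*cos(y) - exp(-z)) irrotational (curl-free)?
No, ∇×F = (10*x*z + 5*exp(x + y) - 4*sin(y), -5*exp(x + y) - sin(z), -12*y**2 - 5*z**2)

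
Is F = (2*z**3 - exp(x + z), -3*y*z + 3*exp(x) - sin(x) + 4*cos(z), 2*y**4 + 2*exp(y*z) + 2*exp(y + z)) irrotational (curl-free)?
No, ∇×F = (8*y**3 + 3*y + 2*z*exp(y*z) + 2*exp(y + z) + 4*sin(z), 6*z**2 - exp(x + z), 3*exp(x) - cos(x))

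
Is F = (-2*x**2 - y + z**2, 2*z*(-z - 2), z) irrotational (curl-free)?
No, ∇×F = (4*z + 4, 2*z, 1)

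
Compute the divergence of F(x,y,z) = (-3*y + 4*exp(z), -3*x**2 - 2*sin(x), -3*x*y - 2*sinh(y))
0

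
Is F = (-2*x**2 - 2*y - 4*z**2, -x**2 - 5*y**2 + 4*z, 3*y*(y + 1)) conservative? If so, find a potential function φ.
No, ∇×F = (6*y - 1, -8*z, 2 - 2*x) ≠ 0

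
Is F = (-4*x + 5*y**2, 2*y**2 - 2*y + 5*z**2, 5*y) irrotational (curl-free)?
No, ∇×F = (5 - 10*z, 0, -10*y)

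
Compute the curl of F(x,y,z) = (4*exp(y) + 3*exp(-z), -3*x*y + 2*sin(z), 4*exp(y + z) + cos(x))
(4*exp(y + z) - 2*cos(z), sin(x) - 3*exp(-z), -3*y - 4*exp(y))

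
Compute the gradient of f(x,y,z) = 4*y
(0, 4, 0)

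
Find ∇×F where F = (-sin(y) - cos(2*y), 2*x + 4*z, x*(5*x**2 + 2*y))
(2*x - 4, -15*x**2 - 2*y, -2*sin(2*y) + cos(y) + 2)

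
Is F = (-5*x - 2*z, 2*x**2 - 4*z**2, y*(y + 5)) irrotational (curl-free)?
No, ∇×F = (2*y + 8*z + 5, -2, 4*x)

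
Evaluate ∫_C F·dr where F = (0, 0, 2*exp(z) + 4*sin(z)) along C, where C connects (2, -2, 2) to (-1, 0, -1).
-2*exp(2) - 4*cos(1) + 4*cos(2) + 2*exp(-1)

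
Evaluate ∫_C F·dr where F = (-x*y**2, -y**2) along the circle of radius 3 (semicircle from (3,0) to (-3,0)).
0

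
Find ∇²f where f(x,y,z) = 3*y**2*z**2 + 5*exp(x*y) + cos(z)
5*x**2*exp(x*y) + 5*y**2*exp(x*y) + 6*y**2 + 6*z**2 - cos(z)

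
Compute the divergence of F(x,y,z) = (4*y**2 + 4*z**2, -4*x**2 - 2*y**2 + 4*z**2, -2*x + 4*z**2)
-4*y + 8*z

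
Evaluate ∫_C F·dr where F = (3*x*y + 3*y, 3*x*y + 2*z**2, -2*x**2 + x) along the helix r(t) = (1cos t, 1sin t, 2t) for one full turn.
25*pi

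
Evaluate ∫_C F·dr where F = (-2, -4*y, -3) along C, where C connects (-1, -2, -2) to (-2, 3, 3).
-23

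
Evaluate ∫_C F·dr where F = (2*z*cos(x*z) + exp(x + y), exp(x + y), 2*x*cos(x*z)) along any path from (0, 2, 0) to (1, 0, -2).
-exp(2) - 2*sin(2) + E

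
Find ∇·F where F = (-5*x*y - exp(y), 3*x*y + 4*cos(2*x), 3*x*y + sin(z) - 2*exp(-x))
3*x - 5*y + cos(z)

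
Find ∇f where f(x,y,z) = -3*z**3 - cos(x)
(sin(x), 0, -9*z**2)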